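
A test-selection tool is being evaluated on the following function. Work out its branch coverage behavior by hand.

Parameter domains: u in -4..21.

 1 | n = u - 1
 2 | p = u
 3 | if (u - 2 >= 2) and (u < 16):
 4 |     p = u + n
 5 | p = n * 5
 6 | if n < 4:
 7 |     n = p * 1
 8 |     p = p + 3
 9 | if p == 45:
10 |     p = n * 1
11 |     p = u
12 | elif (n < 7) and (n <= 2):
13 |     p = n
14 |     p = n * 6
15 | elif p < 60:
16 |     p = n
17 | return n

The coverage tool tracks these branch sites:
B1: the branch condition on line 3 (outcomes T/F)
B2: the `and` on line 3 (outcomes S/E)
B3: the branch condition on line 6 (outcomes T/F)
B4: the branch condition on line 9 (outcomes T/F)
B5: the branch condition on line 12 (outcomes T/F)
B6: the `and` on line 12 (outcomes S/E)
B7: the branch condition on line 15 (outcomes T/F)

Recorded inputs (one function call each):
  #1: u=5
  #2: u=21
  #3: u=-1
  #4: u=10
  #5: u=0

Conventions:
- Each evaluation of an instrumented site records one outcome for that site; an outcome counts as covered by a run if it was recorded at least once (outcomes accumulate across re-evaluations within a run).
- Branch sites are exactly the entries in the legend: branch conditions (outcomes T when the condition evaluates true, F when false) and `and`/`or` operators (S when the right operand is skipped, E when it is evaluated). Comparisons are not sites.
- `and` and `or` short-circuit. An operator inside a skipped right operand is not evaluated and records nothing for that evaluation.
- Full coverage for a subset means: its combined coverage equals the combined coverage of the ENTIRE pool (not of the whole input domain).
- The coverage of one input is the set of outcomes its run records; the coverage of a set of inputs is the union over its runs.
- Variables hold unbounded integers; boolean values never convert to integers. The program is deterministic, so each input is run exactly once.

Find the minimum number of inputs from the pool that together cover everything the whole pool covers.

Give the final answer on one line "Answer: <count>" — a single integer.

input #1 (u=5): events B2->E, B1->T, B3->F, B4->F, B6->E, B5->F, B7->T; covers B1=T, B2=E, B3=F, B4=F, B5=F, B6=E, B7=T
input #2 (u=21): events B2->E, B1->F, B3->F, B4->F, B6->S, B5->F, B7->F; covers B1=F, B2=E, B3=F, B4=F, B5=F, B6=S, B7=F
input #3 (u=-1): events B2->S, B1->F, B3->T, B4->F, B6->E, B5->T; covers B1=F, B2=S, B3=T, B4=F, B5=T, B6=E
input #4 (u=10): events B2->E, B1->T, B3->F, B4->T; covers B1=T, B2=E, B3=F, B4=T
input #5 (u=0): events B2->S, B1->F, B3->T, B4->F, B6->E, B5->T; covers B1=F, B2=S, B3=T, B4=F, B5=T, B6=E
pool-wide coverage (14 outcomes): B1=T, B1=F, B2=S, B2=E, B3=T, B3=F, B4=T, B4=F, B5=T, B5=F, B6=S, B6=E, B7=T, B7=F
size 1 is not enough: best union over all size-1 subsets is 7/14
size 2 is not enough: best union over all size-2 subsets is 11/14
size 3 is not enough: best union over all size-3 subsets is 13/14
the canonical winner is {1, 2, 3, 4}: size 4, full 14-outcome coverage, earliest index list among size-4 covers

Answer: 4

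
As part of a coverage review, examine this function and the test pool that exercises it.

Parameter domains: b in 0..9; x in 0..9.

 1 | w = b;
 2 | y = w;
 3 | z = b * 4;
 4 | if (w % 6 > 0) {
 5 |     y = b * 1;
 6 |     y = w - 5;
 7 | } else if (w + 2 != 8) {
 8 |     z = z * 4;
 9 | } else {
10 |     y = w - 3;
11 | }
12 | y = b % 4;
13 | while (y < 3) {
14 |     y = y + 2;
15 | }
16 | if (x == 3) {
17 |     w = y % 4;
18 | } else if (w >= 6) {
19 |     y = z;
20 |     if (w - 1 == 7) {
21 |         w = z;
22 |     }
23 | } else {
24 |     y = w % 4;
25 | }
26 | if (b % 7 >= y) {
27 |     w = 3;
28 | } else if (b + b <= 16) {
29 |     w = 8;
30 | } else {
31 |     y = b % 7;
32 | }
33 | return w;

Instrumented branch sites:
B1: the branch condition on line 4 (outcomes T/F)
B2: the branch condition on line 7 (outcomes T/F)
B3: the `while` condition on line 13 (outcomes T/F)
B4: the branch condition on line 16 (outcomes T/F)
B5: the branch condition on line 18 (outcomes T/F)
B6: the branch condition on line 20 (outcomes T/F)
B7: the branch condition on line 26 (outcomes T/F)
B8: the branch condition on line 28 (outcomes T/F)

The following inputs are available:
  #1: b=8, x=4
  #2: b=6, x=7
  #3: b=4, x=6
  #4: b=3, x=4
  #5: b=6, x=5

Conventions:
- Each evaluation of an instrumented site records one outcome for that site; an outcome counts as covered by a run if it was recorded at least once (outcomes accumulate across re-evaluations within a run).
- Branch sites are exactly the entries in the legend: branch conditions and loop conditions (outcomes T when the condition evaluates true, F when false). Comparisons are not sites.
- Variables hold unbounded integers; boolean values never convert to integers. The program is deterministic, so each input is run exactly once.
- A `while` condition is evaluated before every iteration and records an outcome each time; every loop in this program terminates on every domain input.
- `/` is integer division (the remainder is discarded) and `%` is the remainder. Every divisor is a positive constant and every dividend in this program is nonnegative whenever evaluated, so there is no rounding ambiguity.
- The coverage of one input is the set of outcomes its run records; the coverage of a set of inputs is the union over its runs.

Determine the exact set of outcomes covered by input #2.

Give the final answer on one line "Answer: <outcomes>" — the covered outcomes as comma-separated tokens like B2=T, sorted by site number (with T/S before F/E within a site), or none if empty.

Simulating input #2 (b=6, x=7) step by step:
  B1->F, B2->F, B3->T, B3->F, B4->F, B5->T, B6->F, B7->F, B8->T
distinct outcomes covered: B1=F, B2=F, B3=T, B3=F, B4=F, B5=T, B6=F, B7=F, B8=T

Answer: B1=F, B2=F, B3=T, B3=F, B4=F, B5=T, B6=F, B7=F, B8=T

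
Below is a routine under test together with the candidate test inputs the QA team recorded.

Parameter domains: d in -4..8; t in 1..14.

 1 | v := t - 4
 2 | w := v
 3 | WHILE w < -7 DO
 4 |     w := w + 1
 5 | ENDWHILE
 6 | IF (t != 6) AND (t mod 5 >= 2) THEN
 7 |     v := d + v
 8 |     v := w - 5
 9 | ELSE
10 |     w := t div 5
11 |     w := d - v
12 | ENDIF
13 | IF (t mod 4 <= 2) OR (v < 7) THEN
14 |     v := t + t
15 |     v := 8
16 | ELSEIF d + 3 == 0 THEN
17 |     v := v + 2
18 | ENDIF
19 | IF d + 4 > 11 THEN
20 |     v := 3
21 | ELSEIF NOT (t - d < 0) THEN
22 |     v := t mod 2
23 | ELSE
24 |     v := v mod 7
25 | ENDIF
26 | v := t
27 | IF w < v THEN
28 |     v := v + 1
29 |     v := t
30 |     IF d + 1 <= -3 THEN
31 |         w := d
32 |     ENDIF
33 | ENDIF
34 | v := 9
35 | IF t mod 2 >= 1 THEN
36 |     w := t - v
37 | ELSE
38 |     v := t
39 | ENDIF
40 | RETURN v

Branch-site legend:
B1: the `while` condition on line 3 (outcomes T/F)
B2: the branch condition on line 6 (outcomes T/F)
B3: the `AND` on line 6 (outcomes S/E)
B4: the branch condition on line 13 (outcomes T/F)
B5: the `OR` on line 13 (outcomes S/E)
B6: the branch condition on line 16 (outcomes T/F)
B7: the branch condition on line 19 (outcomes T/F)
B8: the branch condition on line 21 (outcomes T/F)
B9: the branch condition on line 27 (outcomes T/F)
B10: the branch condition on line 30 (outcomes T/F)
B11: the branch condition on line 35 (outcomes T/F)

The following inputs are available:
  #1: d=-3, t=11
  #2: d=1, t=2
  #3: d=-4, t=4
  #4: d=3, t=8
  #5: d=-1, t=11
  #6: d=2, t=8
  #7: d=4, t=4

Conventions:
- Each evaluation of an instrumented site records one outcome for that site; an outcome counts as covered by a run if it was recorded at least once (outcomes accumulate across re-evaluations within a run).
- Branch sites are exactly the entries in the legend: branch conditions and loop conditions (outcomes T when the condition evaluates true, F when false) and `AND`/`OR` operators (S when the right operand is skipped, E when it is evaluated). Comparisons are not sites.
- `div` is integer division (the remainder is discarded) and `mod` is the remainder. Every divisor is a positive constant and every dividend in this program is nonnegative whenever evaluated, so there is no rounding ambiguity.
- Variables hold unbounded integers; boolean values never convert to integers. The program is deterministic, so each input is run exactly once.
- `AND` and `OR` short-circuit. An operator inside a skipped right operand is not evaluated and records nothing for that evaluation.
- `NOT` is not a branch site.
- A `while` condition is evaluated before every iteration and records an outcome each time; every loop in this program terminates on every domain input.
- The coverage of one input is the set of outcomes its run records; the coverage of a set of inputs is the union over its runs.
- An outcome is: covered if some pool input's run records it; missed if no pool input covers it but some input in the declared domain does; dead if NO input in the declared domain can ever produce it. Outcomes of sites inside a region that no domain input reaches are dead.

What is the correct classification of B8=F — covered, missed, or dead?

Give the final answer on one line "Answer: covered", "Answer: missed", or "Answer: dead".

no pool input records B8=F
but domain input (d=2, t=1) does record it -> reachable, so missed

Answer: missed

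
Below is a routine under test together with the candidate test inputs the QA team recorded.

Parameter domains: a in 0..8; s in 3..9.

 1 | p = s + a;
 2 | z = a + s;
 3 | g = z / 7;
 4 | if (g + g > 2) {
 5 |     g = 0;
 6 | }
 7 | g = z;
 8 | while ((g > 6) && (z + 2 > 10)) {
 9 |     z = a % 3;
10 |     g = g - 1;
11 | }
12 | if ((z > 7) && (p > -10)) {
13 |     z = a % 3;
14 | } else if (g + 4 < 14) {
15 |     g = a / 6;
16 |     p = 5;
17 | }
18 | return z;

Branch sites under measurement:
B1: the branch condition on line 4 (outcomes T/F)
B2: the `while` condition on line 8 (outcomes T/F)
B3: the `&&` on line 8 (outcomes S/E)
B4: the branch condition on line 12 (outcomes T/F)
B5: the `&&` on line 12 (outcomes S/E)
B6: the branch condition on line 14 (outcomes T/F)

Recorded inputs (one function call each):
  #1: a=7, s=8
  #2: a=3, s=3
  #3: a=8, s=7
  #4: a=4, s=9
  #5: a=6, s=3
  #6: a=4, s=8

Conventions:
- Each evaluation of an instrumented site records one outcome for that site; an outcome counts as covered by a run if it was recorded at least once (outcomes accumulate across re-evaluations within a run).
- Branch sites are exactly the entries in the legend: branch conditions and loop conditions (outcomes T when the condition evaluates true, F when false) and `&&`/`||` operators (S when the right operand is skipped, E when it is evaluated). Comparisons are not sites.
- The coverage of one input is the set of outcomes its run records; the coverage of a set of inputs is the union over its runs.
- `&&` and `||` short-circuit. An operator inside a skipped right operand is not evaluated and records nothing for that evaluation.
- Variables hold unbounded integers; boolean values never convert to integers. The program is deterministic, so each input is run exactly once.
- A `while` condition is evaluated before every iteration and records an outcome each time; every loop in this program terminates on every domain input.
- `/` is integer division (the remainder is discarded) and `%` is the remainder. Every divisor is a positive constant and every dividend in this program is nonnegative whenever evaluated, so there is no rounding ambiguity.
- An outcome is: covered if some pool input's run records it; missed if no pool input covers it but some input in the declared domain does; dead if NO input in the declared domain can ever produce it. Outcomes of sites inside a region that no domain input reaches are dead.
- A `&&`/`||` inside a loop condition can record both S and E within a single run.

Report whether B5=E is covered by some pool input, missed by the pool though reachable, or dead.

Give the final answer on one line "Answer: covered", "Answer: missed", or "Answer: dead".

no pool input records B5=E
but domain input (a=0, s=8) does record it -> reachable, so missed

Answer: missed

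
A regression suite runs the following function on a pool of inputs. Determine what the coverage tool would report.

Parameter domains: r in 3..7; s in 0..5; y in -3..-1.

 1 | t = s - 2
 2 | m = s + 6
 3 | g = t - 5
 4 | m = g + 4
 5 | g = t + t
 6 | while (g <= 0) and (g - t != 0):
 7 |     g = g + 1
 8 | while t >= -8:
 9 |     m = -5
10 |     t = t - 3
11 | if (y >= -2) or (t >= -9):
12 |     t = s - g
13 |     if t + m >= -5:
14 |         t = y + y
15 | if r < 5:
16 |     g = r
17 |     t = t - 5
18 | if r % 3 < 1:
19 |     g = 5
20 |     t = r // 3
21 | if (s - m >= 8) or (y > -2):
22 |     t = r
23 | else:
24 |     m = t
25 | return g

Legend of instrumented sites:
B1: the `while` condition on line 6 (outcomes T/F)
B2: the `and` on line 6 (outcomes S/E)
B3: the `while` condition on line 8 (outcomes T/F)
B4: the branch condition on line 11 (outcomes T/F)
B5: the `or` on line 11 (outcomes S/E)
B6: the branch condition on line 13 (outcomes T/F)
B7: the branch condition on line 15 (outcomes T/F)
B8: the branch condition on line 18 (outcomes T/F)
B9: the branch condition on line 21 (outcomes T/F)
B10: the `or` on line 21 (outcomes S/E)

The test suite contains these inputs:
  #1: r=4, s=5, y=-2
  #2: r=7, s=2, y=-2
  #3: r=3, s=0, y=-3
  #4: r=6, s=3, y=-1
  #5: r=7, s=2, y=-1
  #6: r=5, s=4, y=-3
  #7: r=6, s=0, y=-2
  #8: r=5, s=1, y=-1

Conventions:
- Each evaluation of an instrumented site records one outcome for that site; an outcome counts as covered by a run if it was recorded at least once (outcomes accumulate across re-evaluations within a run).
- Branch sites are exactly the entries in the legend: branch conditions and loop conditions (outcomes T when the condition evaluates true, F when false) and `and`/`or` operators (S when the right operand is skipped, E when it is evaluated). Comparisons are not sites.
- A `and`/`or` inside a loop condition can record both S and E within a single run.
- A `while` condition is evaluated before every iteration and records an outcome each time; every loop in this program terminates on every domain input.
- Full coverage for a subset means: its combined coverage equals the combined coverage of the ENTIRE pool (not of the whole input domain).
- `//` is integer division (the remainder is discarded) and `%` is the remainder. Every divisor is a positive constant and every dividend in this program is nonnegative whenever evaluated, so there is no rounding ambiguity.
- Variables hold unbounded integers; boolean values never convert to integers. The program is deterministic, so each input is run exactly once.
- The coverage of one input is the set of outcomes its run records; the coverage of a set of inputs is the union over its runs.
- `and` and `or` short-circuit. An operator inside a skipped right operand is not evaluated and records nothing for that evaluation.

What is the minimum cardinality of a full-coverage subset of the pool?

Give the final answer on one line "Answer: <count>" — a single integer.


run #1 (r=4, s=5, y=-2) runs B2->S, B1->F, B3->T, B3->T, B3->T, B3->T, B3->F, B5->S, B4->T, B6->F, B7->T, B8->F, B10->S, B9->T; records B1=F, B2=S, B3=T, B3=F, B4=T, B5=S, B6=F, B7=T, B8=F, B9=T, B10=S
run #2 (r=7, s=2, y=-2) runs B2->E, B1->F, B3->T, B3->T, B3->T, B3->F, B5->S, B4->T, B6->T, B7->F, B8->F, B10->E, B9->F; records B1=F, B2=E, B3=T, B3=F, B4=T, B5=S, B6=T, B7=F, B8=F, B9=F, B10=E
run #3 (r=3, s=0, y=-3) runs B2->E, B1->T, B2->E, B1->T, B2->E, B1->F, B3->T, B3->T, B3->T, B3->F, B5->E, B4->F, B7->T, B8->T, ...; records B1=T, B1=F, B2=E, B3=T, B3=F, B4=F, B5=E, B7=T, B8=T, B9=F, B10=E
run #4 (r=6, s=3, y=-1) runs B2->S, B1->F, B3->T, B3->T, B3->T, B3->T, B3->F, B5->S, B4->T, B6->T, B7->F, B8->T, B10->S, B9->T; records B1=F, B2=S, B3=T, B3=F, B4=T, B5=S, B6=T, B7=F, B8=T, B9=T, B10=S
run #5 (r=7, s=2, y=-1) runs B2->E, B1->F, B3->T, B3->T, B3->T, B3->F, B5->S, B4->T, B6->T, B7->F, B8->F, B10->E, B9->T; records B1=F, B2=E, B3=T, B3=F, B4=T, B5=S, B6=T, B7=F, B8=F, B9=T, B10=E
run #6 (r=5, s=4, y=-3) runs B2->S, B1->F, B3->T, B3->T, B3->T, B3->T, B3->F, B5->E, B4->F, B7->F, B8->F, B10->S, B9->T; records B1=F, B2=S, B3=T, B3=F, B4=F, B5=E, B7=F, B8=F, B9=T, B10=S
run #7 (r=6, s=0, y=-2) runs B2->E, B1->T, B2->E, B1->T, B2->E, B1->F, B3->T, B3->T, B3->T, B3->F, B5->S, B4->T, B6->T, B7->F, ...; records B1=T, B1=F, B2=E, B3=T, B3=F, B4=T, B5=S, B6=T, B7=F, B8=T, B9=F, B10=E
run #8 (r=5, s=1, y=-1) runs B2->E, B1->T, B2->E, B1->F, B3->T, B3->T, B3->T, B3->F, B5->S, B4->T, B6->T, B7->F, B8->F, B10->E, ...; records B1=T, B1=F, B2=E, B3=T, B3=F, B4=T, B5=S, B6=T, B7=F, B8=F, B9=T, B10=E
union over all inputs: B1=T, B1=F, B2=S, B2=E, B3=T, B3=F, B4=T, B4=F, B5=S, B5=E, B6=T, B6=F, B7=T, B7=F, B8=T, B8=F, B9=T, B9=F, B10=S, B10=E (20 outcomes)
no size-1 subset reaches all 20 outcomes (best union: 12/20)
no size-2 subset reaches all 20 outcomes (best union: 18/20)
inputs {1, 2, 3} (size 3) cover everything; no size-3 subset with a lexicographically smaller index list covers all 20
Answer: 3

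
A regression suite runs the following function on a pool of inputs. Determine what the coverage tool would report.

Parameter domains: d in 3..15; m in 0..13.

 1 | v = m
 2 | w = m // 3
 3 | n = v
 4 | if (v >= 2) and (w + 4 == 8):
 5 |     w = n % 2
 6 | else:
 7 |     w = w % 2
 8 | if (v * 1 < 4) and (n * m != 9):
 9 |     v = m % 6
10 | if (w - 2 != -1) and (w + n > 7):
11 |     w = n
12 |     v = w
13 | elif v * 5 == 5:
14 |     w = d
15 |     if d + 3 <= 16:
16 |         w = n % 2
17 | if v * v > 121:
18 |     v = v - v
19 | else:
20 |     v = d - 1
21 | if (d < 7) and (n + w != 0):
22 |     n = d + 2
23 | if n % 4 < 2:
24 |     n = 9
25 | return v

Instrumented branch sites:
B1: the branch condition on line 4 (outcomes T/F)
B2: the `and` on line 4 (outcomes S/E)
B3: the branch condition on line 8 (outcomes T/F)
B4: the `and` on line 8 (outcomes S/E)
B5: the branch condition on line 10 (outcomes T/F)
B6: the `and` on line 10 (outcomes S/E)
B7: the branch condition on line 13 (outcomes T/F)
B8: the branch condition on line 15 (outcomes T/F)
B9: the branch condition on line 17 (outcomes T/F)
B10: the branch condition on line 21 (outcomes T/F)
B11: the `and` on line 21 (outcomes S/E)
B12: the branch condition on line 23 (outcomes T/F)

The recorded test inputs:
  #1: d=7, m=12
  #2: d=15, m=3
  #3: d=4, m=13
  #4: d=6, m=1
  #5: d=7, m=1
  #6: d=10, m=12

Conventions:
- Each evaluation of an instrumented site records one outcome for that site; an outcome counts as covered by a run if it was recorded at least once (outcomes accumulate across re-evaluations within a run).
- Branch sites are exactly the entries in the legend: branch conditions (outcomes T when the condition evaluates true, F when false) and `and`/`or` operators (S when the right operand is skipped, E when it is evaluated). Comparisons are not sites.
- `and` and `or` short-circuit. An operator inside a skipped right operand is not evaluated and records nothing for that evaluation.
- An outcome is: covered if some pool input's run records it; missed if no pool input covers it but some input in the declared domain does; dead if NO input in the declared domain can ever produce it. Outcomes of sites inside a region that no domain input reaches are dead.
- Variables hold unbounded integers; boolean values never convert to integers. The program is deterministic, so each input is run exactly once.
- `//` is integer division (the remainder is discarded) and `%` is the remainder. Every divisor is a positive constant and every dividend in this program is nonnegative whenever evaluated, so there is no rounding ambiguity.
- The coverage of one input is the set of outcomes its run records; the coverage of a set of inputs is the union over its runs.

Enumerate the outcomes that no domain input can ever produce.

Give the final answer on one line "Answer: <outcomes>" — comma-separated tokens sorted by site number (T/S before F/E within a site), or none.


sweeping the full domain (182 inputs) for each outcome:
  reachable outcomes have witnesses, e.g. B1=T (e.g. d=3, m=12), B1=F (e.g. d=3, m=0), B2=S (e.g. d=3, m=0), B2=E (e.g. d=3, m=2)
Answer: none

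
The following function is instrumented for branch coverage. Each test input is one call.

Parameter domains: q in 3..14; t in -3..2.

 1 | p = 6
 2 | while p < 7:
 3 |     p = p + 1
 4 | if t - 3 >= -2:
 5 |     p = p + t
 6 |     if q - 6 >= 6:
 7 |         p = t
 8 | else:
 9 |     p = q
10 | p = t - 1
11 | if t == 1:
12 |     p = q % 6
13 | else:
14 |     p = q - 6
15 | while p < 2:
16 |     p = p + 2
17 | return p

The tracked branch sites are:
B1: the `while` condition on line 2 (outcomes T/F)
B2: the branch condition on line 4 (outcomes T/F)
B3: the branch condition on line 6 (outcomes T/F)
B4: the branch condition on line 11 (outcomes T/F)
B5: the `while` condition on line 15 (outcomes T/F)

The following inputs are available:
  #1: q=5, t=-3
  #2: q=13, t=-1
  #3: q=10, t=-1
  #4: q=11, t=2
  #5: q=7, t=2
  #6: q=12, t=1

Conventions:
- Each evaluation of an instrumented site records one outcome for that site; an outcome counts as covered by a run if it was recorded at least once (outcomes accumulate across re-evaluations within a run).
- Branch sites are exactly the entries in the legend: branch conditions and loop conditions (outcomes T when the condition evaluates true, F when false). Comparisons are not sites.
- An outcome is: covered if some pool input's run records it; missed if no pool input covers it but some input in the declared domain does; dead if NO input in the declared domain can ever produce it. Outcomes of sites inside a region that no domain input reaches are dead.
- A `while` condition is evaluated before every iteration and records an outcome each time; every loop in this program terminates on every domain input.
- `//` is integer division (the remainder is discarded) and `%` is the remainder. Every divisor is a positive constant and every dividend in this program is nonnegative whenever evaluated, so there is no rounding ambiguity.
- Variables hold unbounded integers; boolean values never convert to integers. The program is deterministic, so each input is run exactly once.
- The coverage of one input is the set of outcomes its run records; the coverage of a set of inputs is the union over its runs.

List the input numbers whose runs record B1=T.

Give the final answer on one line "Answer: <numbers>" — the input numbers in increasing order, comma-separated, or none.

input #1 (q=5, t=-3): covers B1=T
input #2 (q=13, t=-1): covers B1=T
input #3 (q=10, t=-1): covers B1=T
input #4 (q=11, t=2): covers B1=T
input #5 (q=7, t=2): covers B1=T
input #6 (q=12, t=1): covers B1=T

Answer: 1, 2, 3, 4, 5, 6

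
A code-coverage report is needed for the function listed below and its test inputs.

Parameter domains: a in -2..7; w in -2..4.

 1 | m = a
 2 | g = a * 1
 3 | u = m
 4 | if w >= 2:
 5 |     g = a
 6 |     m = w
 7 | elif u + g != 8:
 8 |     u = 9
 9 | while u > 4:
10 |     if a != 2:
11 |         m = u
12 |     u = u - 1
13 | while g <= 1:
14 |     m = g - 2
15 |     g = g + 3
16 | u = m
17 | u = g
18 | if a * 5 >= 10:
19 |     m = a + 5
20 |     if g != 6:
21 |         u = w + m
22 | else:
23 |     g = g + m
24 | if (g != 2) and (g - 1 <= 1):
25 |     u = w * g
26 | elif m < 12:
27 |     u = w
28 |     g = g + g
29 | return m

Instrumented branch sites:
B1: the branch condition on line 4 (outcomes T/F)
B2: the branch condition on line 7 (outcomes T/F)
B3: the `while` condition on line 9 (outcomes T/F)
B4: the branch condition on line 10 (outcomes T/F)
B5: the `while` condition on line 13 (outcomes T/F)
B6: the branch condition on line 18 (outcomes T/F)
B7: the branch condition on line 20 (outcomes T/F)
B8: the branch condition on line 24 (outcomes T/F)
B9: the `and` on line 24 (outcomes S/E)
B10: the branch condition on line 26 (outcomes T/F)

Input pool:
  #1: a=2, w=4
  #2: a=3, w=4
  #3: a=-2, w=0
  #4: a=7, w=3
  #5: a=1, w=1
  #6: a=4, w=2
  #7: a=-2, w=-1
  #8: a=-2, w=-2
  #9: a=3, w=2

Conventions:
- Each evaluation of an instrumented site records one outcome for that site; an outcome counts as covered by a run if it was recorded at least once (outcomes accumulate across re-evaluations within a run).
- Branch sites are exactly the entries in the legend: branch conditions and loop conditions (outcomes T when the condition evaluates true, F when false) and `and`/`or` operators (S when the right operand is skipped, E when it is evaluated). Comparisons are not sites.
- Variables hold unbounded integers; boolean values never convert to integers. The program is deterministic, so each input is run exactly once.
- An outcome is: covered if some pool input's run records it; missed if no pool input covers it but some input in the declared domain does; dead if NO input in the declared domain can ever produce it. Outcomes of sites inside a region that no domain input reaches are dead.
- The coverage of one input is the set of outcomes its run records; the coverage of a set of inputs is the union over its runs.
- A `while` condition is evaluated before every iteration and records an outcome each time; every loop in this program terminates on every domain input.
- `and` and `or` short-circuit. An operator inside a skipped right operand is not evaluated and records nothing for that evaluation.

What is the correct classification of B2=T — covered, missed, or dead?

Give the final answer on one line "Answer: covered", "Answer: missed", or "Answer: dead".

B2=T is recorded by pool input(s) 3, 5, 7, 8 -> covered

Answer: covered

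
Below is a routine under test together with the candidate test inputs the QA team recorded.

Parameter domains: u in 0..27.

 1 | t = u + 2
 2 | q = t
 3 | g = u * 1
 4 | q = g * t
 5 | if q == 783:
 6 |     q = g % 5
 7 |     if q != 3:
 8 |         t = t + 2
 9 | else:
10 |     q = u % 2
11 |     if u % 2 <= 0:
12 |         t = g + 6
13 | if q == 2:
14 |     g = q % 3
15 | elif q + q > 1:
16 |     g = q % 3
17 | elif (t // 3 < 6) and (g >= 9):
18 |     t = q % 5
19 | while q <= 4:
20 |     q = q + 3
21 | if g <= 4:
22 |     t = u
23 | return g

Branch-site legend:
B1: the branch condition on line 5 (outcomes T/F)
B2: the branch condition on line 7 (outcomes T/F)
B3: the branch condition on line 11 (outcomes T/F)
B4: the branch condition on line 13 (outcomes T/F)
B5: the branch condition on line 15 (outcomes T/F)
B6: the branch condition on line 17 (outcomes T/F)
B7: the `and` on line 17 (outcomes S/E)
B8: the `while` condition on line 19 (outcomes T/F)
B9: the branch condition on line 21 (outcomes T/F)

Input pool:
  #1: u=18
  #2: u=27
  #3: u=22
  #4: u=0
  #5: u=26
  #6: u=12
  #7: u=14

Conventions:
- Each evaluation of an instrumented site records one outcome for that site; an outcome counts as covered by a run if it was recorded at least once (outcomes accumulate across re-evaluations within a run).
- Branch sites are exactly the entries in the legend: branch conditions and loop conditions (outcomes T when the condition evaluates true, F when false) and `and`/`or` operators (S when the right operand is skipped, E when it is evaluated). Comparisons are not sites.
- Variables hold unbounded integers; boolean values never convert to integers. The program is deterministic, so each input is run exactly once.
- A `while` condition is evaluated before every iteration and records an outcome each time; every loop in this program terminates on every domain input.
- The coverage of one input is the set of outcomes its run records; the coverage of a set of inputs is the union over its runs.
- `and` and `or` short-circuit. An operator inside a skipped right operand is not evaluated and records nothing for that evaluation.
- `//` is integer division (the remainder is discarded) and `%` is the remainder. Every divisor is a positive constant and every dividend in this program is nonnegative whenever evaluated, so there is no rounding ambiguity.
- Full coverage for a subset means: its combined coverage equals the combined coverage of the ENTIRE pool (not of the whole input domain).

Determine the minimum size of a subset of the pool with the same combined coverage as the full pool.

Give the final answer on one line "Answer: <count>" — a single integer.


#1 (u=18) -> B1->F, B3->T, B4->F, B5->F, B7->S, B6->F, B8->T, B8->T, B8->F, B9->F; covered: B1=F, B3=T, B4=F, B5=F, B6=F, B7=S, B8=T, B8=F, B9=F
#2 (u=27) -> B1->T, B2->T, B4->T, B8->T, B8->F, B9->T; covered: B1=T, B2=T, B4=T, B8=T, B8=F, B9=T
#3 (u=22) -> B1->F, B3->T, B4->F, B5->F, B7->S, B6->F, B8->T, B8->T, B8->F, B9->F; covered: B1=F, B3=T, B4=F, B5=F, B6=F, B7=S, B8=T, B8=F, B9=F
#4 (u=0) -> B1->F, B3->T, B4->F, B5->F, B7->E, B6->F, B8->T, B8->T, B8->F, B9->T; covered: B1=F, B3=T, B4=F, B5=F, B6=F, B7=E, B8=T, B8=F, B9=T
#5 (u=26) -> B1->F, B3->T, B4->F, B5->F, B7->S, B6->F, B8->T, B8->T, B8->F, B9->F; covered: B1=F, B3=T, B4=F, B5=F, B6=F, B7=S, B8=T, B8=F, B9=F
#6 (u=12) -> B1->F, B3->T, B4->F, B5->F, B7->S, B6->F, B8->T, B8->T, B8->F, B9->F; covered: B1=F, B3=T, B4=F, B5=F, B6=F, B7=S, B8=T, B8=F, B9=F
#7 (u=14) -> B1->F, B3->T, B4->F, B5->F, B7->S, B6->F, B8->T, B8->T, B8->F, B9->F; covered: B1=F, B3=T, B4=F, B5=F, B6=F, B7=S, B8=T, B8=F, B9=F
the full pool covers 14 outcomes: B1=T, B1=F, B2=T, B3=T, B4=T, B4=F, B5=F, B6=F, B7=S, B7=E, B8=T, B8=F, B9=T, B9=F
every size-1 subset falls short of the 14 outcomes (best: 9/14)
every size-2 subset falls short of the 14 outcomes (best: 13/14)
inputs {1, 2, 4} (size 3) cover everything; no size-3 subset with a lexicographically smaller index list covers all 14
Answer: 3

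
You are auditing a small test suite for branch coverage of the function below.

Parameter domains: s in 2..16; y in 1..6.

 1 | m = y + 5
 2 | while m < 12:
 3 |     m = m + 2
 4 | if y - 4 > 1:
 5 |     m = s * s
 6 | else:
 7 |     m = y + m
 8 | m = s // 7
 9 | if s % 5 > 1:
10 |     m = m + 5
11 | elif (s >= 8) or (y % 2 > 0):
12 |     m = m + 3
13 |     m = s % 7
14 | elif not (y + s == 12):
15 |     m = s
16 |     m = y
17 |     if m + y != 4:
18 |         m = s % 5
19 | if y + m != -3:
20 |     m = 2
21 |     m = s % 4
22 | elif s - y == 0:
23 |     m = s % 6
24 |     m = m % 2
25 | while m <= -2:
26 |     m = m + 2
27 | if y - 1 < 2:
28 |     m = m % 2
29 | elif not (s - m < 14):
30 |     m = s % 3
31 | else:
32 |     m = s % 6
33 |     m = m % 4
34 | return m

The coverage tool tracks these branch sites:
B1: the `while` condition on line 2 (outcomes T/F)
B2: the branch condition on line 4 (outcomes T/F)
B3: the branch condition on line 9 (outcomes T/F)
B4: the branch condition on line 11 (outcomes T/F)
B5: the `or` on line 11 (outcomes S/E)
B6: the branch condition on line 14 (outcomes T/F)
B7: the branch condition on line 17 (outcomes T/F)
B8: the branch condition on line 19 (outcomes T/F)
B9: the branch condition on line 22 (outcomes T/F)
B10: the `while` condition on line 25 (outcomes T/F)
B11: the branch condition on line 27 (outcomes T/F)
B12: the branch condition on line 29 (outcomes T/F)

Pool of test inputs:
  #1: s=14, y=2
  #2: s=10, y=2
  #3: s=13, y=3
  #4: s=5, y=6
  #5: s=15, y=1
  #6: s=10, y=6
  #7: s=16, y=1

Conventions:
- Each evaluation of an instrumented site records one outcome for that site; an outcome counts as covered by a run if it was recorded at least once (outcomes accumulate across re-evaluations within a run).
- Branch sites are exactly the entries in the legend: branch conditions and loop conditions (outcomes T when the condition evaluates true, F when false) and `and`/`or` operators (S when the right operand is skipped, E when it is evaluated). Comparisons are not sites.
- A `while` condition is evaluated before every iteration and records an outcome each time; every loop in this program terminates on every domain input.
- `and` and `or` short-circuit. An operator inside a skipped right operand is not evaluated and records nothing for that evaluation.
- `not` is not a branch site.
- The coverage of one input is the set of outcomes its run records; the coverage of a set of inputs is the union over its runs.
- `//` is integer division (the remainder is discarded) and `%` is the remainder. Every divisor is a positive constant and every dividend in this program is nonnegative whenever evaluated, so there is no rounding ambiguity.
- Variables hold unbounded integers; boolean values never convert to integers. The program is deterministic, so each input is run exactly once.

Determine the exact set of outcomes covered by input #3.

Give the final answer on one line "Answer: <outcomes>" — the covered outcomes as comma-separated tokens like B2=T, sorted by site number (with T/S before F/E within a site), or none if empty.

Tracing the run of input #3 (s=13, y=3):
  B1->T, B1->T, B1->F, B2->F, B3->T, B8->T, B10->F, B11->F, B12->F
deduplicating events, the covered set is: B1=T, B1=F, B2=F, B3=T, B8=T, B10=F, B11=F, B12=F

Answer: B1=T, B1=F, B2=F, B3=T, B8=T, B10=F, B11=F, B12=F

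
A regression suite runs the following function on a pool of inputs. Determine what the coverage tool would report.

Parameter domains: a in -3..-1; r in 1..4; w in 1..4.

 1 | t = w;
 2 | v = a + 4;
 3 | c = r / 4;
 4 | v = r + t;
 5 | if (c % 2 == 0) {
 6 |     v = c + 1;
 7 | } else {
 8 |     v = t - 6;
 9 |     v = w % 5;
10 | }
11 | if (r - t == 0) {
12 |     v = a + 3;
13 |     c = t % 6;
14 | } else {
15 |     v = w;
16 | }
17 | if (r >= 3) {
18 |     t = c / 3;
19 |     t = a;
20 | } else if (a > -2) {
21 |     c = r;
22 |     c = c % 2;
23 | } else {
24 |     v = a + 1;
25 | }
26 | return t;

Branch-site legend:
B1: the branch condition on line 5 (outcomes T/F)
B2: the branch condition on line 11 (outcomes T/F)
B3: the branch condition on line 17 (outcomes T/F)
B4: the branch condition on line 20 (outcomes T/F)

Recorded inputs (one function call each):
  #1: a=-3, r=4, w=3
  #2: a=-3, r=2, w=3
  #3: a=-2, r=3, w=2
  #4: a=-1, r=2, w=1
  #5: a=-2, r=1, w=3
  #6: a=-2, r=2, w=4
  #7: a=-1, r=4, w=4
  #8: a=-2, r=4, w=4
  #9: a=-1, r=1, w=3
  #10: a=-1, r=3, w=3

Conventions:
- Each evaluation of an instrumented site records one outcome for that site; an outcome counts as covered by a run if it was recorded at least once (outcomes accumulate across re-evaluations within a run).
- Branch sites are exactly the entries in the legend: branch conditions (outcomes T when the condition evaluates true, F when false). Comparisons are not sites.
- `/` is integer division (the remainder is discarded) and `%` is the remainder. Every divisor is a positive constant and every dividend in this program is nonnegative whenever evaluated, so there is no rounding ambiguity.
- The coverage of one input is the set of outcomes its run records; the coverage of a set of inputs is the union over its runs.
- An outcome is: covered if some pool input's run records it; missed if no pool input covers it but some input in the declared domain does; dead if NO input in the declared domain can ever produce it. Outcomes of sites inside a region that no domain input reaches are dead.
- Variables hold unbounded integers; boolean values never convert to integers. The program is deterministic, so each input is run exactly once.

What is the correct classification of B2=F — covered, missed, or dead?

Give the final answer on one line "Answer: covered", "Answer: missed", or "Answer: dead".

B2=F is recorded by pool input(s) 1, 2, 3, 4, 5, 6, 9 -> covered

Answer: covered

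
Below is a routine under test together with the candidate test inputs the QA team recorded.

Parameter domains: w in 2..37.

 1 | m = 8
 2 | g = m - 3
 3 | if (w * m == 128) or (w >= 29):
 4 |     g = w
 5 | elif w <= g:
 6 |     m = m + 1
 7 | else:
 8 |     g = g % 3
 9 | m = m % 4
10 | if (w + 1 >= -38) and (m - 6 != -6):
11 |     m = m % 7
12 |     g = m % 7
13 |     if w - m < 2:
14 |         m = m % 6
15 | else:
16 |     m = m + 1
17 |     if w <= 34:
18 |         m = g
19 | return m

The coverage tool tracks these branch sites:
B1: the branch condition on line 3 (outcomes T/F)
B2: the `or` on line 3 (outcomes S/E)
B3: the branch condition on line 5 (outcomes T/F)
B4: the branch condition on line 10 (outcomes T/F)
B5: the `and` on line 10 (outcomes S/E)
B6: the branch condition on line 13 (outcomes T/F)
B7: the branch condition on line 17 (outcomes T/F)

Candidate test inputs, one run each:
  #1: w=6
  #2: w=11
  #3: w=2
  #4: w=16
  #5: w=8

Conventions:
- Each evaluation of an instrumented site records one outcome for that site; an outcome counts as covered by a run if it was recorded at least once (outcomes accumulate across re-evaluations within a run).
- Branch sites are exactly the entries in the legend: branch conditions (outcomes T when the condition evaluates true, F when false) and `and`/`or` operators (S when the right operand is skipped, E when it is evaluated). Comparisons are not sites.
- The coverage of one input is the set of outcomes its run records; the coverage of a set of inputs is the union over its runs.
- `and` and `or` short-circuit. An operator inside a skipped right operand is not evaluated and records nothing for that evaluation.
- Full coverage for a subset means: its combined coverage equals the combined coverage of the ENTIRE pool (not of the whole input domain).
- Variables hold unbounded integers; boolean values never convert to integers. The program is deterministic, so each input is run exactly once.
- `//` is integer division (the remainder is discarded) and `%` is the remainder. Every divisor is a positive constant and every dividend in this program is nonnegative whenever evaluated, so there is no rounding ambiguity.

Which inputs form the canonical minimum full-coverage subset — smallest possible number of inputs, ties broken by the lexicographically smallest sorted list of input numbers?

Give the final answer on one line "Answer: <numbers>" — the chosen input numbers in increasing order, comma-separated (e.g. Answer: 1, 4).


input #1, w=6: outcomes B1=F, B2=E, B3=F, B4=F, B5=E, B7=T
input #2, w=11: outcomes B1=F, B2=E, B3=F, B4=F, B5=E, B7=T
input #3, w=2: outcomes B1=F, B2=E, B3=T, B4=T, B5=E, B6=T
input #4, w=16: outcomes B1=T, B2=S, B4=F, B5=E, B7=T
input #5, w=8: outcomes B1=F, B2=E, B3=F, B4=F, B5=E, B7=T
the full pool covers 11 outcomes: B1=T, B1=F, B2=S, B2=E, B3=T, B3=F, B4=T, B4=F, B5=E, B6=T, B7=T
checked all size-1 subsets: none covers 11 outcomes (max 6/11)
checked all size-2 subsets: none covers 11 outcomes (max 10/11)
size 3: inputs {1, 3, 4} cover all 11 outcomes, and no lexicographically smaller subset of this size does
Answer: 1, 3, 4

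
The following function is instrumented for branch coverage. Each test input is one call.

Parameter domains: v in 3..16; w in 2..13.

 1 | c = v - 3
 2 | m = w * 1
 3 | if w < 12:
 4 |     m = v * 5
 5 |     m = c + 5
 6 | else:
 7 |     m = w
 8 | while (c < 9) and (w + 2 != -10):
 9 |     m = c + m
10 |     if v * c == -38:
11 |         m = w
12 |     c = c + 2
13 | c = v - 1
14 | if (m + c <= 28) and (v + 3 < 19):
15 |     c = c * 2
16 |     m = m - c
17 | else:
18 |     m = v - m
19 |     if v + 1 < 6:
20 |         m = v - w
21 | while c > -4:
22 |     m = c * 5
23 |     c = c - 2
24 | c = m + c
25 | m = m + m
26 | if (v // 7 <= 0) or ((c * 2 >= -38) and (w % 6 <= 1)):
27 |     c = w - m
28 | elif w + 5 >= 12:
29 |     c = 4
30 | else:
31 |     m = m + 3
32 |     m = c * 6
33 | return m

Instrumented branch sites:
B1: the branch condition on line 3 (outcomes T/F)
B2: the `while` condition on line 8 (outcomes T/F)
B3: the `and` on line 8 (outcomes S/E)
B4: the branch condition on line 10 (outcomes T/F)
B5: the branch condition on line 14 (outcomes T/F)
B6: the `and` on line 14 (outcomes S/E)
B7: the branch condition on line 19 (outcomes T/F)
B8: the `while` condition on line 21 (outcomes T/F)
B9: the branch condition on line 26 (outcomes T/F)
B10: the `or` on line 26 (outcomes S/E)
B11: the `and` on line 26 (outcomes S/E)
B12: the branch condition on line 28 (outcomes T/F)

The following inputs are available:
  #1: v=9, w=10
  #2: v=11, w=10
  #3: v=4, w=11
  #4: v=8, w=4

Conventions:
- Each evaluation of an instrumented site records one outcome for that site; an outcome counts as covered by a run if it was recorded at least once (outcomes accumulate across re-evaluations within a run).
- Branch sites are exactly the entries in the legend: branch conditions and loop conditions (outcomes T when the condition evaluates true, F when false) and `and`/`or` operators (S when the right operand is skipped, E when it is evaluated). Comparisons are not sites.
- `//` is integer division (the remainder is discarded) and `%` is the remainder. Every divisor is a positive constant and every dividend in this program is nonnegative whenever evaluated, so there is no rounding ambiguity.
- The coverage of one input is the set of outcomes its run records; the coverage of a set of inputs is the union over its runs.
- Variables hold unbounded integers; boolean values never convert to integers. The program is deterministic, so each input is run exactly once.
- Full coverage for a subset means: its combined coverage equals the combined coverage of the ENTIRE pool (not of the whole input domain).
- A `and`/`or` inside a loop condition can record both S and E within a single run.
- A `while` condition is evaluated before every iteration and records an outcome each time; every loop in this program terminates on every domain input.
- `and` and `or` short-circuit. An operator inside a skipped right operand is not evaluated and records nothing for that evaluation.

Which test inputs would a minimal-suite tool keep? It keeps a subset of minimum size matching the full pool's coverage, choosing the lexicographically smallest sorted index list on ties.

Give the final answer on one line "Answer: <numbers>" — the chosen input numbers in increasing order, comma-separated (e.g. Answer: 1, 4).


test 1 (v=9, w=10) fires B1->T, B3->E, B2->T, B4->F, B3->E, B2->T, B4->F, B3->S, B2->F, B6->S, B5->F, B7->F, B8->T, B8->T, ...; hits B1=T, B2=T, B2=F, B3=S, B3=E, B4=F, B5=F, B6=S, B7=F, B8=T, B8=F, B9=F, B10=E, B11=E, B12=T
test 2 (v=11, w=10) fires B1->T, B3->E, B2->T, B4->F, B3->S, B2->F, B6->S, B5->F, B7->F, B8->T, B8->T, B8->T, B8->T, B8->T, ...; hits B1=T, B2=T, B2=F, B3=S, B3=E, B4=F, B5=F, B6=S, B7=F, B8=T, B8=F, B9=F, B10=E, B11=E, B12=T
test 3 (v=4, w=11) fires B1->T, B3->E, B2->T, B4->F, B3->E, B2->T, B4->F, B3->E, B2->T, B4->F, B3->E, B2->T, B4->F, B3->S, ...; hits B1=T, B2=T, B2=F, B3=S, B3=E, B4=F, B5=T, B6=E, B8=T, B8=F, B9=T, B10=S
test 4 (v=8, w=4) fires B1->T, B3->E, B2->T, B4->F, B3->E, B2->T, B4->F, B3->S, B2->F, B6->S, B5->F, B7->F, B8->T, B8->T, ...; hits B1=T, B2=T, B2=F, B3=S, B3=E, B4=F, B5=F, B6=S, B7=F, B8=T, B8=F, B9=F, B10=E, B11=S, B12=F
union over all inputs: B1=T, B2=T, B2=F, B3=S, B3=E, B4=F, B5=T, B5=F, B6=S, B6=E, B7=F, B8=T, B8=F, B9=T, B9=F, B10=S, B10=E, B11=S, B11=E, B12=T, B12=F (21 outcomes)
size 1 is not enough: best union over all size-1 subsets is 15/21
size 2 is not enough: best union over all size-2 subsets is 19/21
inputs {1, 3, 4} (size 3) cover everything; no size-3 subset with a lexicographically smaller index list covers all 21
Answer: 1, 3, 4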